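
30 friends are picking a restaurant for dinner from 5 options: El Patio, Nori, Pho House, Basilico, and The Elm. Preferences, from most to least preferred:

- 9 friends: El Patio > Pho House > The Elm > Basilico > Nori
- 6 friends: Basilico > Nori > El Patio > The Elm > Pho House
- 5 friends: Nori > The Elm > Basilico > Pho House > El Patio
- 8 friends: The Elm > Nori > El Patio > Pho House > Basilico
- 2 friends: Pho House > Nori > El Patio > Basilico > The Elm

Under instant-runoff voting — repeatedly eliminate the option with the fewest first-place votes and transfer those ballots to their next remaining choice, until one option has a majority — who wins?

Nori

Round 1: El Patio 9, Nori 5, Pho House 2, Basilico 6, The Elm 8. Eliminate Pho House.
Round 2: El Patio 9, Nori 7, Basilico 6, The Elm 8. Eliminate Basilico.
Round 3: El Patio 9, Nori 13, The Elm 8. Eliminate The Elm.
Round 4: El Patio 9, Nori 21. Nori has a majority.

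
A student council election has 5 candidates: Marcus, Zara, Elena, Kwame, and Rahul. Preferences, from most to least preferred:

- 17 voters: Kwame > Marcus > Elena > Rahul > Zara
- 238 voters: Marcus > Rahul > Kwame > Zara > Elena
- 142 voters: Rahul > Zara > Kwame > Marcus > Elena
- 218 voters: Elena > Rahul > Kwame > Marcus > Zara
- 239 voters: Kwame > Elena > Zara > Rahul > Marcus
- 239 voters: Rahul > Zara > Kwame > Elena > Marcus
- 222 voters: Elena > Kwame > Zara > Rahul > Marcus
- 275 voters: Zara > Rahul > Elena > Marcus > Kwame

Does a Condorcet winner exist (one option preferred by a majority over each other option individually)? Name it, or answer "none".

Rahul

Rahul vs Marcus: 1335–255 for Rahul.
Rahul vs Zara: 854–736 for Rahul.
Rahul vs Elena: 894–696 for Rahul.
Rahul vs Kwame: 1112–478 for Rahul.
Rahul beats every other option head-to-head.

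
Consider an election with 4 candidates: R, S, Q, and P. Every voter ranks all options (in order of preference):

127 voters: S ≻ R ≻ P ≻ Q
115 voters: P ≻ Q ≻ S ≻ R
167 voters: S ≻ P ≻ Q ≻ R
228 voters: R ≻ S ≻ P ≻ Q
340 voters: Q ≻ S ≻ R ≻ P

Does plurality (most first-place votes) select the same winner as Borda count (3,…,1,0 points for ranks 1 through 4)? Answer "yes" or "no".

Plurality — first-place votes: R 228, S 294, Q 340, P 115. Winner: Q.
Borda — scores: R 1278, S 2133, Q 1417, P 1034. Winner: S.
The two methods disagree.

no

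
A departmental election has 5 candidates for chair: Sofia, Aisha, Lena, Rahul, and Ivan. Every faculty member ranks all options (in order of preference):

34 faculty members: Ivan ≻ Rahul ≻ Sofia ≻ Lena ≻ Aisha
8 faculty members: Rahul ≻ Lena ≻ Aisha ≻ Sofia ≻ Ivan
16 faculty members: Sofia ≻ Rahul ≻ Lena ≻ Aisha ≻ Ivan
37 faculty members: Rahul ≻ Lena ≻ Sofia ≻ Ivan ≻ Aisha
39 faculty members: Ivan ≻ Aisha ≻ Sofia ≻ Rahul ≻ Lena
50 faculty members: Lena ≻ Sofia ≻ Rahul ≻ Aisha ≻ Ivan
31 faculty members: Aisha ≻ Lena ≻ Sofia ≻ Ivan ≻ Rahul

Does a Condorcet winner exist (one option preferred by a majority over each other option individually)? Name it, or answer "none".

none

Checking pairwise contests:
Lena beats Sofia 126–89.
Sofia beats Aisha 137–78.
Rahul beats Lena 134–81.
Sofia beats Rahul 136–79.
Sofia beats Ivan 142–73.
Every option loses at least one head-to-head, so there is no Condorcet winner.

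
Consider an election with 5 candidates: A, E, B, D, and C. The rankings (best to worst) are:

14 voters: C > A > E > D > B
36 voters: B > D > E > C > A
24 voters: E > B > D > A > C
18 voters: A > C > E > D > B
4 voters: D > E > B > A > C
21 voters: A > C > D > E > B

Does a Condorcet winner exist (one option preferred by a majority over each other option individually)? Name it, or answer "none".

Checking pairwise contests:
E beats A 64–53.
D beats E 61–56.
E beats B 81–36.
B beats D 60–57.
A beats C 67–50.
Every option loses at least one head-to-head, so there is no Condorcet winner.

none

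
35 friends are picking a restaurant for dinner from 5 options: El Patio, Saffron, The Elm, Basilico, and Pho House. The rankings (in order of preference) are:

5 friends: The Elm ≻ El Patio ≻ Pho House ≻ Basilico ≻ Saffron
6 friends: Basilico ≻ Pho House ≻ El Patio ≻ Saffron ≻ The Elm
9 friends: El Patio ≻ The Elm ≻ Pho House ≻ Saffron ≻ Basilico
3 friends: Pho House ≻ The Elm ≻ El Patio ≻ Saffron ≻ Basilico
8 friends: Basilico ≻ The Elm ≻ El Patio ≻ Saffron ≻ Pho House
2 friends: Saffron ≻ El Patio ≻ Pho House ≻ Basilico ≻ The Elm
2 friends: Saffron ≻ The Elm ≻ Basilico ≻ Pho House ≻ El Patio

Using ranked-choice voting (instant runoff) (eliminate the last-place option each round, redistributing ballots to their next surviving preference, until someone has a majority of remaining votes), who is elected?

El Patio

Round 1: El Patio 9, Saffron 4, The Elm 5, Basilico 14, Pho House 3. Eliminate Pho House.
Round 2: El Patio 9, Saffron 4, The Elm 8, Basilico 14. Eliminate Saffron.
Round 3: El Patio 11, The Elm 10, Basilico 14. Eliminate The Elm.
Round 4: El Patio 19, Basilico 16. El Patio has a majority.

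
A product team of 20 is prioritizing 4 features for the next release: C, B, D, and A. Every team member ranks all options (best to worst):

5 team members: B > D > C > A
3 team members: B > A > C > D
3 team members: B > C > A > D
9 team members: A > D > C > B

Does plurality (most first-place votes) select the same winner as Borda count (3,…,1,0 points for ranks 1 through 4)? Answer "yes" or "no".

Plurality — first-place votes: C 0, B 11, D 0, A 9. Winner: B.
Borda — scores: C 23, B 33, D 28, A 36. Winner: A.
The two methods disagree.

no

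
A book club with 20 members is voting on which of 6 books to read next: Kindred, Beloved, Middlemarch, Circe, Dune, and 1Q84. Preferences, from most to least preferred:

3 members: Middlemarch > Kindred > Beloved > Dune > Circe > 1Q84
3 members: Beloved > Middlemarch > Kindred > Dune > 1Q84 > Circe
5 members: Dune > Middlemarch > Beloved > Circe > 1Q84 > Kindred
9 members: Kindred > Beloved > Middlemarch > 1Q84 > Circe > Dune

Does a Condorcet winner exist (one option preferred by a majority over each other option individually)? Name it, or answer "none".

none

Checking pairwise contests:
Middlemarch beats Kindred 11–9.
Kindred beats Beloved 12–8.
Beloved beats Middlemarch 12–8.
Kindred beats Circe 15–5.
Kindred beats Dune 15–5.
Kindred beats 1Q84 15–5.
Every option loses at least one head-to-head, so there is no Condorcet winner.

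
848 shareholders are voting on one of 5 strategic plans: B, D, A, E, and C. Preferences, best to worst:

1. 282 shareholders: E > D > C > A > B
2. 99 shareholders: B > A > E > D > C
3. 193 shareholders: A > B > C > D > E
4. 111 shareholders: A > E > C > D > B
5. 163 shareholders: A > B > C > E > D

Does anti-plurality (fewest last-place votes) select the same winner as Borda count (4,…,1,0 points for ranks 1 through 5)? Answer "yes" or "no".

Anti-plurality — last-place votes: B 393, D 163, A 0, E 193, C 99. Winner: A.
Borda — scores: B 1464, D 1249, A 2447, E 1822, C 1498. Winner: A.
The two methods agree.

yes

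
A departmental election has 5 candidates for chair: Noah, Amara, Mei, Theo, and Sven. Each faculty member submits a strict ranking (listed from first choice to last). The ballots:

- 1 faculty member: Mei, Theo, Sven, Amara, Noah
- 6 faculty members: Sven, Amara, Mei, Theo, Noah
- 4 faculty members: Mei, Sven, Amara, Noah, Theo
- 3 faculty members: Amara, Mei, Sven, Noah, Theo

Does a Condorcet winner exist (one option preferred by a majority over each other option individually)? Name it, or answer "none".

none

Checking pairwise contests:
Amara beats Noah 14–0.
Sven beats Amara 11–3.
Amara beats Mei 9–5.
Amara beats Theo 13–1.
Mei beats Sven 8–6.
Every option loses at least one head-to-head, so there is no Condorcet winner.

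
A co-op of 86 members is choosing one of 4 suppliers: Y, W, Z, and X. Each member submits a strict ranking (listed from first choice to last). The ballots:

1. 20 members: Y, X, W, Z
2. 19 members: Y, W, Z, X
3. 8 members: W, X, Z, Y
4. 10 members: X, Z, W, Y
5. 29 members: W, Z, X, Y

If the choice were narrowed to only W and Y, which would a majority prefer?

Voters preferring W to Y: 47; preferring Y to W: 39.
W wins the head-to-head.

W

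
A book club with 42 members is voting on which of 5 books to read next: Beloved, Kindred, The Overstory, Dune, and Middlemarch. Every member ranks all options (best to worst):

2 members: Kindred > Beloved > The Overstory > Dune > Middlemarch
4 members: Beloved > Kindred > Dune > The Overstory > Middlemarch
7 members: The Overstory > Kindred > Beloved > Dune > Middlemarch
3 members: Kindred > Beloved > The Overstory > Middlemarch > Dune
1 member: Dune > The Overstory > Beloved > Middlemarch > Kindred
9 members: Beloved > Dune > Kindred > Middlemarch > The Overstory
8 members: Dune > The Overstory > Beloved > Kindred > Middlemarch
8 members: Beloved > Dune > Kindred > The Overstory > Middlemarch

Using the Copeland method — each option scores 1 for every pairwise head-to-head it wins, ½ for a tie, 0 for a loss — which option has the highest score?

Beloved

Beloved: beats Kindred, The Overstory, Dune, and Middlemarch → score 4.
Kindred: beats The Overstory and Middlemarch; loses to Beloved and Dune → score 2.
The Overstory: beats Middlemarch; loses to Beloved, Kindred, and Dune → score 1.
Dune: beats Kindred, The Overstory, and Middlemarch; loses to Beloved → score 3.
Middlemarch: loses to Beloved, Kindred, The Overstory, and Dune → score 0.
Beloved has the best pairwise record.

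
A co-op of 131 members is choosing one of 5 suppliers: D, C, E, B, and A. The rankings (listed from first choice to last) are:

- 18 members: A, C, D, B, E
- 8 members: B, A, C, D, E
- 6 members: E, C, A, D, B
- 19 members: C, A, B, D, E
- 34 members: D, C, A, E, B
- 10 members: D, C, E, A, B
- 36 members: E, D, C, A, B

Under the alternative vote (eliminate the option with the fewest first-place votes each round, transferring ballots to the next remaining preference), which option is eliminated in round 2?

Round 1: D 44, C 19, E 42, B 8, A 18. Eliminate B.
Round 2: D 44, C 19, E 42, A 26. Eliminate C.

C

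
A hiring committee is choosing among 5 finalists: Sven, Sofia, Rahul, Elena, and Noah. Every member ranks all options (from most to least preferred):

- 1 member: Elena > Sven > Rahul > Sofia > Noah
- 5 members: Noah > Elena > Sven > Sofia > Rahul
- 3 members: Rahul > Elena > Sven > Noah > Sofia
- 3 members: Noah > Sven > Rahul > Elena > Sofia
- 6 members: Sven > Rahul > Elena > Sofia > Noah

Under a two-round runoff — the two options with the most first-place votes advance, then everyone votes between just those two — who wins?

Sven

Round 1 first-place votes: Sven 6, Sofia 0, Rahul 3, Elena 1, Noah 8.
Noah and Sven advance.
Runoff: Noah is preferred to Sven by 8 voters; Sven by 10.
Sven wins the runoff.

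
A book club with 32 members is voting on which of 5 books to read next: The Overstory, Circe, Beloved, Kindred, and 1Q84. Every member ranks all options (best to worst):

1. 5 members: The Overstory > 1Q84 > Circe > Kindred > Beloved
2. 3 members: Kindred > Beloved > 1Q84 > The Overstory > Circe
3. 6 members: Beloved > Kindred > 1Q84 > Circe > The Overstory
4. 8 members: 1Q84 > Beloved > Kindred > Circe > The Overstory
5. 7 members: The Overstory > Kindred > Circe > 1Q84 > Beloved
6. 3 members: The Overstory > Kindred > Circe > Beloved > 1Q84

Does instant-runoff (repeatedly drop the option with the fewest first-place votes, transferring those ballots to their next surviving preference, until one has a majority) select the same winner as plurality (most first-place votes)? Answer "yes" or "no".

Instant-runoff — R1 The Overstory 15, Circe 0, Beloved 6, Kindred 3, 1Q84 8 (Circe out); R2 The Overstory 15, Beloved 6, Kindred 3, 1Q84 8 (Kindred out); R3 The Overstory 15, Beloved 9, 1Q84 8 (1Q84 out); R4 The Overstory 15, Beloved 17 (Beloved winner). Winner: Beloved.
Plurality — first-place votes: The Overstory 15, Circe 0, Beloved 6, Kindred 3, 1Q84 8. Winner: The Overstory.
The two methods disagree.

no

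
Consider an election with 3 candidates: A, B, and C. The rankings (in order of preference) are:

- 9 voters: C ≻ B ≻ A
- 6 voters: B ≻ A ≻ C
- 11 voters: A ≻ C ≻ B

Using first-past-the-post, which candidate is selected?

A

First-place votes: A 11, B 6, C 9.
A has the most first-place votes.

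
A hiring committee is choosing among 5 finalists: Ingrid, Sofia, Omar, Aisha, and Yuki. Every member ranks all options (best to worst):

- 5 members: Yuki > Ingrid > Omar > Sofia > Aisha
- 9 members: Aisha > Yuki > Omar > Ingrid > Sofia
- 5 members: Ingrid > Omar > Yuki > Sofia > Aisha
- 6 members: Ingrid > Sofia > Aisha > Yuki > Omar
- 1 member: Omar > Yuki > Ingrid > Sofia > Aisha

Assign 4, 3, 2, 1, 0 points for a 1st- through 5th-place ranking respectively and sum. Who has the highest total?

Ingrid: 5·3 + 9·1 + 5·4 + 6·4 + 1·2 = 70
Sofia: 5·1 + 9·0 + 5·1 + 6·3 + 1·1 = 29
Omar: 5·2 + 9·2 + 5·3 + 6·0 + 1·4 = 47
Aisha: 5·0 + 9·4 + 5·0 + 6·2 + 1·0 = 48
Yuki: 5·4 + 9·3 + 5·2 + 6·1 + 1·3 = 66
Ingrid has the highest Borda score (70).

Ingrid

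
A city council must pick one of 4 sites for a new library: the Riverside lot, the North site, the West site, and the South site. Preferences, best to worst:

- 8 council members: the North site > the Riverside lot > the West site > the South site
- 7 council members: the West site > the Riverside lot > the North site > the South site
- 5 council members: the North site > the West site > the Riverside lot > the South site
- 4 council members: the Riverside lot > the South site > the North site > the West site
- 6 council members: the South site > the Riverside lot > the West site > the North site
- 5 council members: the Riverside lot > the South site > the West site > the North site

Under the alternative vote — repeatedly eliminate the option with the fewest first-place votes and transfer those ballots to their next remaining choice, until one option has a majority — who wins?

Round 1: the Riverside lot 9, the North site 13, the West site 7, the South site 6. Eliminate the South site.
Round 2: the Riverside lot 15, the North site 13, the West site 7. Eliminate the West site.
Round 3: the Riverside lot 22, the North site 13. The Riverside lot has a majority.

the Riverside lot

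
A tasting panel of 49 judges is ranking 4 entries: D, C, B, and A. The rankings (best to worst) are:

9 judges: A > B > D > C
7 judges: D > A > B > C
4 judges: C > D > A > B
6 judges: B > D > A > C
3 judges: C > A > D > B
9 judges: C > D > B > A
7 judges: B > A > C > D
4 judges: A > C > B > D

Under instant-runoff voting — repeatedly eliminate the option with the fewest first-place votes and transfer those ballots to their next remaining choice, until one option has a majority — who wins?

Round 1: D 7, C 16, B 13, A 13. Eliminate D.
Round 2: C 16, B 13, A 20. Eliminate B.
Round 3: C 16, A 33. A has a majority.

A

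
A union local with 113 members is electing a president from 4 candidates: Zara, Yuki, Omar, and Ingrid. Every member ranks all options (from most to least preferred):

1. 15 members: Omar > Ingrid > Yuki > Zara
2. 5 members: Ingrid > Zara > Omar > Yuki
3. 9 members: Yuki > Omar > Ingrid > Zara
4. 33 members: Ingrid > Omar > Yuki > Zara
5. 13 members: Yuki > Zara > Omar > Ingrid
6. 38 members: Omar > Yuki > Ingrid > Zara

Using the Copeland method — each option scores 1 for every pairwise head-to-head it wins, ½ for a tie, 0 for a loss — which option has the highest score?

Zara: loses to Yuki, Omar, and Ingrid → score 0.
Yuki: beats Zara and Ingrid; loses to Omar → score 2.
Omar: beats Zara, Yuki, and Ingrid → score 3.
Ingrid: beats Zara; loses to Yuki and Omar → score 1.
Omar has the best pairwise record.

Omar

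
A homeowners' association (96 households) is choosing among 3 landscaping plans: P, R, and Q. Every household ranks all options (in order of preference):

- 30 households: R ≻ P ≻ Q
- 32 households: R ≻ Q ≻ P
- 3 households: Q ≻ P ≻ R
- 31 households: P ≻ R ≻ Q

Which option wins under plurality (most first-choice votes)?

First-place votes: P 31, R 62, Q 3.
R has the most first-place votes.

R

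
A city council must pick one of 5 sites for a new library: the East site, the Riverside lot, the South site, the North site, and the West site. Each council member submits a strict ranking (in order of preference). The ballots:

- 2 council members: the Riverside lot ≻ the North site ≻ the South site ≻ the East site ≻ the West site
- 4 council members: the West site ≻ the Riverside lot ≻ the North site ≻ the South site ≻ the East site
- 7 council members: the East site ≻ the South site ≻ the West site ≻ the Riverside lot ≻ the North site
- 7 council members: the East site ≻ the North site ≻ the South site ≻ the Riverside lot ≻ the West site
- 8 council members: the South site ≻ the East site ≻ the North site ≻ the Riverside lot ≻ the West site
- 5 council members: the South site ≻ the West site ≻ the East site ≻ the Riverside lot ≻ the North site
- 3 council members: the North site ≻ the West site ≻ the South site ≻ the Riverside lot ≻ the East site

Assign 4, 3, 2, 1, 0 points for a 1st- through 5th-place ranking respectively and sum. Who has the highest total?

the South site

the East site: 2·1 + 4·0 + 7·4 + 7·4 + 8·3 + 5·2 + 3·0 = 92
the Riverside lot: 2·4 + 4·3 + 7·1 + 7·1 + 8·1 + 5·1 + 3·1 = 50
the South site: 2·2 + 4·1 + 7·3 + 7·2 + 8·4 + 5·4 + 3·2 = 101
the North site: 2·3 + 4·2 + 7·0 + 7·3 + 8·2 + 5·0 + 3·4 = 63
the West site: 2·0 + 4·4 + 7·2 + 7·0 + 8·0 + 5·3 + 3·3 = 54
the South site has the highest Borda score (101).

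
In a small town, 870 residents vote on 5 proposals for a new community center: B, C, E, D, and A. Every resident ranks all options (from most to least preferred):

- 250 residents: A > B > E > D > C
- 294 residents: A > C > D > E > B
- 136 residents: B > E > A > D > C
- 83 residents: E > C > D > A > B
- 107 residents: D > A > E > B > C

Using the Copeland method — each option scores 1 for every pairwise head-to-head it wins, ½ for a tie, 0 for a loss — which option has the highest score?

A

B: beats C; loses to E, D, and A → score 1.
C: loses to B, E, D, and A → score 0.
E: beats B, C, and D; loses to A → score 3.
D: beats B and C; loses to E and A → score 2.
A: beats B, C, E, and D → score 4.
A has the best pairwise record.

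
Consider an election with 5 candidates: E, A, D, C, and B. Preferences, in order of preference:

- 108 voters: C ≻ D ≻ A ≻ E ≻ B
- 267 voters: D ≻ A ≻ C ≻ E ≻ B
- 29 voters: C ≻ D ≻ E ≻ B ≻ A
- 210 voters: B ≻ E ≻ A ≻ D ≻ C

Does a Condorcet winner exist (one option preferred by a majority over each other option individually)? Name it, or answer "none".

D

D vs E: 404–210 for D.
D vs A: 404–210 for D.
D vs C: 477–137 for D.
D vs B: 404–210 for D.
D beats every other option head-to-head.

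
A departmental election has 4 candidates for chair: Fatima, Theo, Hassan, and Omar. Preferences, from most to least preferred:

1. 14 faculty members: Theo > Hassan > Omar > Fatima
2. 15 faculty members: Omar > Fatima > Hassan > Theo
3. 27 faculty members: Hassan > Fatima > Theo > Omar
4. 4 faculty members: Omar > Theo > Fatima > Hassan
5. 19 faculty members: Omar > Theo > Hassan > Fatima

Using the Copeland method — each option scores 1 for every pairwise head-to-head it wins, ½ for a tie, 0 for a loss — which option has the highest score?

Fatima: beats Theo; loses to Hassan and Omar → score 1.
Theo: beats Omar; loses to Fatima and Hassan → score 1.
Hassan: beats Fatima, Theo, and Omar → score 3.
Omar: beats Fatima; loses to Theo and Hassan → score 1.
Hassan has the best pairwise record.

Hassan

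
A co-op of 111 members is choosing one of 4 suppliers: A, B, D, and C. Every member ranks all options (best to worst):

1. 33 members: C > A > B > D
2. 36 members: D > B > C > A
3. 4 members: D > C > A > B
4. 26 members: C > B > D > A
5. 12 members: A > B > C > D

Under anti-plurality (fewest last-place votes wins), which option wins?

C

Last-place votes: A 62, B 4, D 45, C 0.
C is ranked last by the fewest voters, so C wins.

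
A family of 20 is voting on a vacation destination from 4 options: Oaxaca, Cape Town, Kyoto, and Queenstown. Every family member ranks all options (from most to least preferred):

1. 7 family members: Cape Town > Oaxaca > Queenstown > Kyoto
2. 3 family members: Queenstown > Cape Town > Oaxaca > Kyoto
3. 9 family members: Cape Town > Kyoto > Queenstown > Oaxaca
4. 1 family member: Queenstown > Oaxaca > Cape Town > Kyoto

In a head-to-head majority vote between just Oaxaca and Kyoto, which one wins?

Voters preferring Oaxaca to Kyoto: 11; preferring Kyoto to Oaxaca: 9.
Oaxaca wins the head-to-head.

Oaxaca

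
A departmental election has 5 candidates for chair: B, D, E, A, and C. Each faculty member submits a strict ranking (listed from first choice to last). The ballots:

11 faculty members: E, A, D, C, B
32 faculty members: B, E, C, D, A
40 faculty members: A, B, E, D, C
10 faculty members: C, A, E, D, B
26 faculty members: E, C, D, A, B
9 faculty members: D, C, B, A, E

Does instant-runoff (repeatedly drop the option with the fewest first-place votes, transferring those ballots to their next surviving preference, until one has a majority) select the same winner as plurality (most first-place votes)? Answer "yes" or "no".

Instant-runoff — R1 B 32, D 9, E 37, A 40, C 10 (D out); R2 B 32, E 37, A 40, C 19 (C out); R3 B 41, E 37, A 50 (E out); R4 B 41, A 87 (A winner). Winner: A.
Plurality — first-place votes: B 32, D 9, E 37, A 40, C 10. Winner: A.
The two methods agree.

yes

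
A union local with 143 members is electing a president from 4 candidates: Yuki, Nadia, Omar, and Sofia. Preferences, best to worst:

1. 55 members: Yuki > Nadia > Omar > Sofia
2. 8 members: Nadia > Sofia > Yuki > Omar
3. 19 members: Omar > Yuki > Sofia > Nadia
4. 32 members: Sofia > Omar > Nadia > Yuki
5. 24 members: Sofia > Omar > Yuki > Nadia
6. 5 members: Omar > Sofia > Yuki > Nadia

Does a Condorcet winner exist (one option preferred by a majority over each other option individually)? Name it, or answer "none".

Omar vs Yuki: 80–63 for Omar.
Omar vs Nadia: 80–63 for Omar.
Omar vs Sofia: 79–64 for Omar.
Omar beats every other option head-to-head.

Omar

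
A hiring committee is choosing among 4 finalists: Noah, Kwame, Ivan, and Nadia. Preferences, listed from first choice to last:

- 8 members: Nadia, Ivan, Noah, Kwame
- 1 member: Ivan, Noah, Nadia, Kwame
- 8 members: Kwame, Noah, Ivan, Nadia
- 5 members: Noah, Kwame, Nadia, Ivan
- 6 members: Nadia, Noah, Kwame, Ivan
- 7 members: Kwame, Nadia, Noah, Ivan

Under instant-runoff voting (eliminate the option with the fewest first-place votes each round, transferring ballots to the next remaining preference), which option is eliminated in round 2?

Round 1: Noah 5, Kwame 15, Ivan 1, Nadia 14. Eliminate Ivan.
Round 2: Noah 6, Kwame 15, Nadia 14. Eliminate Noah.

Noah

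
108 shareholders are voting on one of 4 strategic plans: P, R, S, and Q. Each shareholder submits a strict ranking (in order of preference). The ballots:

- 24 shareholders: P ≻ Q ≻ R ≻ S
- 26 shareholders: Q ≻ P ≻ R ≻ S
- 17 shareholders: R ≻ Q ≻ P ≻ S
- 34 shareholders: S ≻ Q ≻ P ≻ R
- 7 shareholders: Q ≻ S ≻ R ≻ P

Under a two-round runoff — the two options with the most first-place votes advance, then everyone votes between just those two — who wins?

Q

Round 1 first-place votes: P 24, R 17, S 34, Q 33.
S and Q advance.
Runoff: S is preferred to Q by 34 voters; Q by 74.
Q wins the runoff.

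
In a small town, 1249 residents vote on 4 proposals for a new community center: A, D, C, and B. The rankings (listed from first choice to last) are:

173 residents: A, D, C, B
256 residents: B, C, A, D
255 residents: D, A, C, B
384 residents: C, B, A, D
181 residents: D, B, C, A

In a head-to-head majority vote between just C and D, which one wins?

Voters preferring C to D: 640; preferring D to C: 609.
C wins the head-to-head.

C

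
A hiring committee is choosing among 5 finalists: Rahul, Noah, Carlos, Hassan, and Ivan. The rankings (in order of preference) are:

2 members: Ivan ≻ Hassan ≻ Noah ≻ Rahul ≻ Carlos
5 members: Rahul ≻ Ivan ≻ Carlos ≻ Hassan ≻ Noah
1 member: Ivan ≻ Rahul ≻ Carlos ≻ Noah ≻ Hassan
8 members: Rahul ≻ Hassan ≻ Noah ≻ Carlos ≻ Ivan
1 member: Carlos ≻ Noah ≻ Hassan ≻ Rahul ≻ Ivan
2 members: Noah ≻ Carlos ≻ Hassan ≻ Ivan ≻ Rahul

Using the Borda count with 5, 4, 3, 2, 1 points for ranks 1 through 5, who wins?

Rahul: 2·2 + 5·5 + 1·4 + 8·5 + 1·2 + 2·1 = 77
Noah: 2·3 + 5·1 + 1·2 + 8·3 + 1·4 + 2·5 = 51
Carlos: 2·1 + 5·3 + 1·3 + 8·2 + 1·5 + 2·4 = 49
Hassan: 2·4 + 5·2 + 1·1 + 8·4 + 1·3 + 2·3 = 60
Ivan: 2·5 + 5·4 + 1·5 + 8·1 + 1·1 + 2·2 = 48
Rahul has the highest Borda score (77).

Rahul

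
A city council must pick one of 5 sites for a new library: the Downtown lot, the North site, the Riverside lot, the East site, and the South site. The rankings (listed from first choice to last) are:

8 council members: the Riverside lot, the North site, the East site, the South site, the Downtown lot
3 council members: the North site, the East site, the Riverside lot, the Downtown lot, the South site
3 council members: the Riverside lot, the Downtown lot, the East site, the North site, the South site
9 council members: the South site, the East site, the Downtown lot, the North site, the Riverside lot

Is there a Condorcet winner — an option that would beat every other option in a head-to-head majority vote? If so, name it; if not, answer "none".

the East site

the East site vs the Downtown lot: 20–3 for the East site.
the East site vs the North site: 12–11 for the East site.
the East site vs the Riverside lot: 12–11 for the East site.
the East site vs the South site: 14–9 for the East site.
the East site beats every other option head-to-head.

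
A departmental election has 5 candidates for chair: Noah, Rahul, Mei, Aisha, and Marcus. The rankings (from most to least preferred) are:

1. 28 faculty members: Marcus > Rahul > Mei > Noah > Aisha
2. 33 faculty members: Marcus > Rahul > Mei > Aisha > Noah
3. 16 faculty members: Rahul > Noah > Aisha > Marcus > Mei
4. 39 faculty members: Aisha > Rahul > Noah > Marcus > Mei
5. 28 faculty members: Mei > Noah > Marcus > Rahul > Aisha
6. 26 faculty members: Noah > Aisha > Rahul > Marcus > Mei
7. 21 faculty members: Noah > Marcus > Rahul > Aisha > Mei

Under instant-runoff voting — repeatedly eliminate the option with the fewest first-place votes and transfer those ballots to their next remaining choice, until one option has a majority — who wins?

Round 1: Noah 47, Rahul 16, Mei 28, Aisha 39, Marcus 61. Eliminate Rahul.
Round 2: Noah 63, Mei 28, Aisha 39, Marcus 61. Eliminate Mei.
Round 3: Noah 91, Aisha 39, Marcus 61. Eliminate Aisha.
Round 4: Noah 130, Marcus 61. Noah has a majority.

Noah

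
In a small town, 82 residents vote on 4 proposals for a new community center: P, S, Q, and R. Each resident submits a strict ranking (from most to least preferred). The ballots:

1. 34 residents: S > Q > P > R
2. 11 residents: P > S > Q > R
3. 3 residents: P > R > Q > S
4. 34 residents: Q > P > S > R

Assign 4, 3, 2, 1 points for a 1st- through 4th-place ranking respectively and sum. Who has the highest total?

P: 34·2 + 11·4 + 3·4 + 34·3 = 226
S: 34·4 + 11·3 + 3·1 + 34·2 = 240
Q: 34·3 + 11·2 + 3·2 + 34·4 = 266
R: 34·1 + 11·1 + 3·3 + 34·1 = 88
Q has the highest Borda score (266).

Q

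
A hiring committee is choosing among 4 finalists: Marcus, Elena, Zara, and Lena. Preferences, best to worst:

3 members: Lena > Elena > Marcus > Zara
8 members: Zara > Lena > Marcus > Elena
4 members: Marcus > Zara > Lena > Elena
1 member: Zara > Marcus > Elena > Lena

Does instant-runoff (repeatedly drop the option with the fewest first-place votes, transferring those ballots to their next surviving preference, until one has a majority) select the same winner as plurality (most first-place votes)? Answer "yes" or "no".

Instant-runoff — R1 Marcus 4, Elena 0, Zara 9, Lena 3 (Zara winner). Winner: Zara.
Plurality — first-place votes: Marcus 4, Elena 0, Zara 9, Lena 3. Winner: Zara.
The two methods agree.

yes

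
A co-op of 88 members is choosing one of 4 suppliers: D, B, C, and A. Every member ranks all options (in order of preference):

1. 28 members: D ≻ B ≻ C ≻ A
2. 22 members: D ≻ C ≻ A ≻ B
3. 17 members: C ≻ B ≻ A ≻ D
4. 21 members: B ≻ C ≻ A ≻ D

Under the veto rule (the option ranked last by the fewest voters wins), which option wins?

C

Last-place votes: D 38, B 22, C 0, A 28.
C is ranked last by the fewest voters, so C wins.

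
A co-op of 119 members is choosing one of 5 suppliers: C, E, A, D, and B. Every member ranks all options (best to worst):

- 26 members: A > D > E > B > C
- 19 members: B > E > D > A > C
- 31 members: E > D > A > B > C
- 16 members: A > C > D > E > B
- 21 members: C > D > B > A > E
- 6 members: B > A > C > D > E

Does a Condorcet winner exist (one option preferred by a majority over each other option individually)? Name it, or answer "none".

D

D vs C: 76–43 for D.
D vs E: 69–50 for D.
D vs A: 71–48 for D.
D vs B: 94–25 for D.
D beats every other option head-to-head.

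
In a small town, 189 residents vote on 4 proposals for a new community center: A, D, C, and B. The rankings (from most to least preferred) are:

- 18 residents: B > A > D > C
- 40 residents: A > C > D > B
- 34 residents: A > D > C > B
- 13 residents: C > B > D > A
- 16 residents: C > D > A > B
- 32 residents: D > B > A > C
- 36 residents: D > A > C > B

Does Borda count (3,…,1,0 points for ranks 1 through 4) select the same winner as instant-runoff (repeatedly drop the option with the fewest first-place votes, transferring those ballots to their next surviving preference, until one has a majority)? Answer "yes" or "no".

Borda — scores: A 378, D 375, C 237, B 144. Winner: A.
Instant-runoff — R1 A 74, D 68, C 29, B 18 (B out); R2 A 92, D 68, C 29 (C out); R3 A 92, D 97 (D winner). Winner: D.
The two methods disagree.

no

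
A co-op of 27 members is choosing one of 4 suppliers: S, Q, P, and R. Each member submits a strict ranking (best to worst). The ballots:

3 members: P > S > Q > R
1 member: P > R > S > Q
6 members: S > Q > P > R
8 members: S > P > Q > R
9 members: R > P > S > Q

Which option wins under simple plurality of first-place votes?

S

First-place votes: S 14, Q 0, P 4, R 9.
S has the most first-place votes.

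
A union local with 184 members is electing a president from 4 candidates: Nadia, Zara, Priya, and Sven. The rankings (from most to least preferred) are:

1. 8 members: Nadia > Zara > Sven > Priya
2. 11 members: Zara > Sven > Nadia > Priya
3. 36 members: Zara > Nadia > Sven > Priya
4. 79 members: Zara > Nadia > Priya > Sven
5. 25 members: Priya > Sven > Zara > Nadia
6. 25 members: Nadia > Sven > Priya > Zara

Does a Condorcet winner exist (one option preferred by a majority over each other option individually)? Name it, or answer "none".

Zara

Zara vs Nadia: 151–33 for Zara.
Zara vs Priya: 134–50 for Zara.
Zara vs Sven: 134–50 for Zara.
Zara beats every other option head-to-head.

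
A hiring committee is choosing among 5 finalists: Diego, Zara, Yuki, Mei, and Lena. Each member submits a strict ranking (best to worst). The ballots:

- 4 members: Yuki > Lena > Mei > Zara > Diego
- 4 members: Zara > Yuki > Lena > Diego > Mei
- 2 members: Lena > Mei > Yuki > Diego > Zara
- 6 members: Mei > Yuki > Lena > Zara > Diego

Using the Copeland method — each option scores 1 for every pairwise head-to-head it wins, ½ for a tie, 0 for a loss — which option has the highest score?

Yuki

Diego: loses to Zara, Yuki, Mei, and Lena → score 0.
Zara: beats Diego; loses to Yuki, Mei, and Lena → score 1.
Yuki: beats Diego, Zara, and Lena; ties Mei → score 3.5.
Mei: beats Diego and Zara; ties Yuki; loses to Lena → score 2.5.
Lena: beats Diego, Zara, and Mei; loses to Yuki → score 3.
Yuki has the best pairwise record.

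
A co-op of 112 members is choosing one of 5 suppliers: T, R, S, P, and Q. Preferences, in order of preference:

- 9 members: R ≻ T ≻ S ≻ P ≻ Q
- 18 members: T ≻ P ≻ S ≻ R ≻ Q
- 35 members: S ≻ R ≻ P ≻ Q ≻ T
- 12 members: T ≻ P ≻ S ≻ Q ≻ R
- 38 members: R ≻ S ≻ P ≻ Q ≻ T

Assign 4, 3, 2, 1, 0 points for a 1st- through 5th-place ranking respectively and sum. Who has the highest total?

T: 9·3 + 18·4 + 35·0 + 12·4 + 38·0 = 147
R: 9·4 + 18·1 + 35·3 + 12·0 + 38·4 = 311
S: 9·2 + 18·2 + 35·4 + 12·2 + 38·3 = 332
P: 9·1 + 18·3 + 35·2 + 12·3 + 38·2 = 245
Q: 9·0 + 18·0 + 35·1 + 12·1 + 38·1 = 85
S has the highest Borda score (332).

S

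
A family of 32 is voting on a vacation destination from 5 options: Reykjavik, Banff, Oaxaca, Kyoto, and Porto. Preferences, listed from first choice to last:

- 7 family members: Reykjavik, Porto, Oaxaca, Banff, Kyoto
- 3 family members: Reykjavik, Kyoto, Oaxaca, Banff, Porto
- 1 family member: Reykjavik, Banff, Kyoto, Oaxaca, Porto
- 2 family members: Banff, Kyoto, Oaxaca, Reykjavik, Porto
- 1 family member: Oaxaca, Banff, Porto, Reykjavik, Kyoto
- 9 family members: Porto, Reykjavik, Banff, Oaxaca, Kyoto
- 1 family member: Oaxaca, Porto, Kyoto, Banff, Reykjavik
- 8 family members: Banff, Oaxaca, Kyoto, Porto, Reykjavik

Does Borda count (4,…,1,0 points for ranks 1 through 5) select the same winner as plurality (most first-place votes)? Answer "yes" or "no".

no

Borda — scores: Reykjavik 74, Banff 75, Oaxaca 66, Kyoto 35, Porto 70. Winner: Banff.
Plurality — first-place votes: Reykjavik 11, Banff 10, Oaxaca 2, Kyoto 0, Porto 9. Winner: Reykjavik.
The two methods disagree.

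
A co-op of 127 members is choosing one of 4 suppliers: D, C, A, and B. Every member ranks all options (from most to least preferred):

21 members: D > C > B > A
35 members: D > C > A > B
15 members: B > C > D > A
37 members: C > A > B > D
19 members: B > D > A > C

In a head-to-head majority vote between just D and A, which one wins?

D

Voters preferring D to A: 90; preferring A to D: 37.
D wins the head-to-head.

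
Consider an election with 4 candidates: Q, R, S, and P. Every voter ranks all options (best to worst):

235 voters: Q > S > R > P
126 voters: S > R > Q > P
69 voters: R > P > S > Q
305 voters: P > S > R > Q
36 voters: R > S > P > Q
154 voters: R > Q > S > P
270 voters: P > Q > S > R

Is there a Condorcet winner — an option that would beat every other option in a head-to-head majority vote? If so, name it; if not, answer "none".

Checking pairwise contests:
R beats Q 690–505.
S beats R 936–259.
Q beats S 659–536.
R beats P 620–575.
Every option loses at least one head-to-head, so there is no Condorcet winner.

none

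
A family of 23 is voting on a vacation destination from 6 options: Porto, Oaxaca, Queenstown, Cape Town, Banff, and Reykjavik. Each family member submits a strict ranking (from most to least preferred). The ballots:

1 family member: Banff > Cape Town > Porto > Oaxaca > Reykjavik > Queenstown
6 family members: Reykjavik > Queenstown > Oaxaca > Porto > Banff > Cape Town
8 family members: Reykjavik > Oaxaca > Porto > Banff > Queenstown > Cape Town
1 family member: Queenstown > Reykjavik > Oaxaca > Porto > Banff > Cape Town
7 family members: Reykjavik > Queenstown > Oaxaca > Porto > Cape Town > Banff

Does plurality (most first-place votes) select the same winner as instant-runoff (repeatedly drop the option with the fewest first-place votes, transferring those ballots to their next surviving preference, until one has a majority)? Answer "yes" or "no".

Plurality — first-place votes: Porto 0, Oaxaca 0, Queenstown 1, Cape Town 0, Banff 1, Reykjavik 21. Winner: Reykjavik.
Instant-runoff — R1 Porto 0, Oaxaca 0, Queenstown 1, Cape Town 0, Banff 1, Reykjavik 21 (Reykjavik winner). Winner: Reykjavik.
The two methods agree.

yes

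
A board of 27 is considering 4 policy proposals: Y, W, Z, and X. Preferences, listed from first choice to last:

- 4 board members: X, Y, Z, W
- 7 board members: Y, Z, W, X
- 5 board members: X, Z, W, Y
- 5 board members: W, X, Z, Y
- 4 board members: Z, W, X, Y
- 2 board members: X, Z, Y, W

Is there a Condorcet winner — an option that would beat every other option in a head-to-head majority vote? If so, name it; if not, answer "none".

none

Checking pairwise contests:
W beats Y 14–13.
Z beats W 22–5.
X beats Z 16–11.
W beats X 16–11.
Every option loses at least one head-to-head, so there is no Condorcet winner.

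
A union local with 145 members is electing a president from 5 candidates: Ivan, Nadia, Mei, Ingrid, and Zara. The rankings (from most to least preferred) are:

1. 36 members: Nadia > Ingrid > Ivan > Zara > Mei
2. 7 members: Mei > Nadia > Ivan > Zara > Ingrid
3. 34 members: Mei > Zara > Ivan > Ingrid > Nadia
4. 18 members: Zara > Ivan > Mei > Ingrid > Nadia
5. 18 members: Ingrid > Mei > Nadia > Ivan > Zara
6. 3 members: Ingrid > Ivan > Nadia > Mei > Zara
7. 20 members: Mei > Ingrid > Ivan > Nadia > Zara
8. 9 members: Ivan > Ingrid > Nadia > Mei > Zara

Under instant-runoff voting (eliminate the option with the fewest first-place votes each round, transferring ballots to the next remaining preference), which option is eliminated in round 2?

Zara

Round 1: Ivan 9, Nadia 36, Mei 61, Ingrid 21, Zara 18. Eliminate Ivan.
Round 2: Nadia 36, Mei 61, Ingrid 30, Zara 18. Eliminate Zara.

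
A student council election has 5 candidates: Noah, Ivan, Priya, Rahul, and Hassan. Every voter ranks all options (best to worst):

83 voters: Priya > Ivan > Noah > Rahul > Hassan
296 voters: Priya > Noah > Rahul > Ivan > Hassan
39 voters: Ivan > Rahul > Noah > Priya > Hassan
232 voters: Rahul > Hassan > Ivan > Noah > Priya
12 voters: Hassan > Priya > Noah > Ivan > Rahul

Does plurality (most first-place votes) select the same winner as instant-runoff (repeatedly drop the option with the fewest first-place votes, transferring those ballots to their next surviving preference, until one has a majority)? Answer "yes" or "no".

Plurality — first-place votes: Noah 0, Ivan 39, Priya 379, Rahul 232, Hassan 12. Winner: Priya.
Instant-runoff — R1 Noah 0, Ivan 39, Priya 379, Rahul 232, Hassan 12 (Priya winner). Winner: Priya.
The two methods agree.

yes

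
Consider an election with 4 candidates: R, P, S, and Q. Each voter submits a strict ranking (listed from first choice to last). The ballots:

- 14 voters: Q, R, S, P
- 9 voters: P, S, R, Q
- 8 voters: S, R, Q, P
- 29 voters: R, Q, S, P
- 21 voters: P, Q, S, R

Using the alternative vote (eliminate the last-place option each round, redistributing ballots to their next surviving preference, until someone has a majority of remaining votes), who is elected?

Round 1: R 29, P 30, S 8, Q 14. Eliminate S.
Round 2: R 37, P 30, Q 14. Eliminate Q.
Round 3: R 51, P 30. R has a majority.

R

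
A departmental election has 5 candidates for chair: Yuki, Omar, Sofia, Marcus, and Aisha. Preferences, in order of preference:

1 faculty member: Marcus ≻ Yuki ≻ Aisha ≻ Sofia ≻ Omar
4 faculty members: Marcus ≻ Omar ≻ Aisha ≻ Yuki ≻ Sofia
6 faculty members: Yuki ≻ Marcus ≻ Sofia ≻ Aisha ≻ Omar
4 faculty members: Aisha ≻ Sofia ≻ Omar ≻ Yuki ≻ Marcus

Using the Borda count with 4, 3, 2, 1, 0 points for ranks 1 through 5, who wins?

Yuki: 1·3 + 4·1 + 6·4 + 4·1 = 35
Omar: 1·0 + 4·3 + 6·0 + 4·2 = 20
Sofia: 1·1 + 4·0 + 6·2 + 4·3 = 25
Marcus: 1·4 + 4·4 + 6·3 + 4·0 = 38
Aisha: 1·2 + 4·2 + 6·1 + 4·4 = 32
Marcus has the highest Borda score (38).

Marcus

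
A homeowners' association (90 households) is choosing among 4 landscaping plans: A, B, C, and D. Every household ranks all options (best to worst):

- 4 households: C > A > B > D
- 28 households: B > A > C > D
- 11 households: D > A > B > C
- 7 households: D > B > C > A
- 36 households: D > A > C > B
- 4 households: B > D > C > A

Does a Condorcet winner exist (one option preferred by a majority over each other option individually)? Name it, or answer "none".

D vs A: 58–32 for D.
D vs B: 54–36 for D.
D vs C: 58–32 for D.
D beats every other option head-to-head.

D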